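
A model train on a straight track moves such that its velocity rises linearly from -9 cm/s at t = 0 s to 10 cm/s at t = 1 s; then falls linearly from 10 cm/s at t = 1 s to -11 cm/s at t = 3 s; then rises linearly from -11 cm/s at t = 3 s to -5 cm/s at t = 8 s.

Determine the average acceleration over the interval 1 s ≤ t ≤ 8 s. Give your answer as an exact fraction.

Average acceleration = Δv/Δt = (-5 − 10)/(8 − 1) = -15/7 cm/s².

-15/7 cm/s²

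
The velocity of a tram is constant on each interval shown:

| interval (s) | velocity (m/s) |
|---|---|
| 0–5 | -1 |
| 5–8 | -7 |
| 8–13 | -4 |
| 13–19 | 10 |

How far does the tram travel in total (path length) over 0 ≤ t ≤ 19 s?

106 m

Total distance travelled is ∫|v| dt — sum the magnitudes of each area piece.
0–5 s: |-1| × 5 = 5 m
5–8 s: |-7| × 3 = 21 m
8–13 s: |-4| × 5 = 20 m
13–19 s: |10| × 6 = 60 m
Total distance = 106 m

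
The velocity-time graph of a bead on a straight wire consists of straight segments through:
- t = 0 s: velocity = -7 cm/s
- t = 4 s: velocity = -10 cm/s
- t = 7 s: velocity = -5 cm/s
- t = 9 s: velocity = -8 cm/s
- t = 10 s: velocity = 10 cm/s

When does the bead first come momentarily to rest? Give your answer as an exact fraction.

v changes sign on 9–10 s (from -8 to 10); the graph is linear there, so v = 0 at t = 9 + (8)·(10 − 9)/(10 − -8) = 85/9 s.

t = 85/9 s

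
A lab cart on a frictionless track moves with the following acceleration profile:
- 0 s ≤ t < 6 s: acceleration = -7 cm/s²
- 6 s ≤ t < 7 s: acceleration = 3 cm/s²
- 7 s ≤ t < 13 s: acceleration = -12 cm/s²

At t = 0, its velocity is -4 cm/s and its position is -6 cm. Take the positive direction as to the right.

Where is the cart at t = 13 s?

-674.5 cm

On each constant-a segment, Δv = aΔt and Δx = v₀Δt + ½aΔt²; chain segment to segment.
0–6 s: v starts -4 cm/s; Δx = -4·6 + ½·-7·6² = -150 cm; v ends -46 cm/s.
6–7 s: v starts -46 cm/s; Δx = -46·1 + ½·3·1² = -44.5 cm; v ends -43 cm/s.
7–13 s: v starts -43 cm/s; Δx = -43·6 + ½·-12·6² = -474 cm; v ends -115 cm/s.
x(13) = -6 + Σ Δx = -674.5 cm.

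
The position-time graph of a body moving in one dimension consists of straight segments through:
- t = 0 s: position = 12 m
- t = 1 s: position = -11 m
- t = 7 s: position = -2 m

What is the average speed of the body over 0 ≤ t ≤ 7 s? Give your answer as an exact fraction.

Average speed = (total path length)/(elapsed time); on a piecewise-linear x-t graph the path length is Σ|Δx|.
0–1 s: |Δx| = |-11 − 12| = 23 m
1–7 s: |Δx| = |-2 − -11| = 9 m
Total path = 32 m; average speed = 32/7 = 32/7 m/s.

32/7 m/s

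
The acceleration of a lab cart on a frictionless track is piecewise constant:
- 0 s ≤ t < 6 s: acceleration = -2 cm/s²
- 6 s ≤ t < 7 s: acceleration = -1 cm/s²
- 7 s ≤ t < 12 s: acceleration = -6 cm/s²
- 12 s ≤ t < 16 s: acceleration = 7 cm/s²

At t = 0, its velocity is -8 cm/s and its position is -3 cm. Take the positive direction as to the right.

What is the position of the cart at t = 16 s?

-435.5 cm

On each constant-a segment, Δv = aΔt and Δx = v₀Δt + ½aΔt²; chain segment to segment.
0–6 s: v starts -8 cm/s; Δx = -8·6 + ½·-2·6² = -84 cm; v ends -20 cm/s.
6–7 s: v starts -20 cm/s; Δx = -20·1 + ½·-1·1² = -20.5 cm; v ends -21 cm/s.
7–12 s: v starts -21 cm/s; Δx = -21·5 + ½·-6·5² = -180 cm; v ends -51 cm/s.
12–16 s: v starts -51 cm/s; Δx = -51·4 + ½·7·4² = -148 cm; v ends -23 cm/s.
x(16) = -3 + Σ Δx = -435.5 cm.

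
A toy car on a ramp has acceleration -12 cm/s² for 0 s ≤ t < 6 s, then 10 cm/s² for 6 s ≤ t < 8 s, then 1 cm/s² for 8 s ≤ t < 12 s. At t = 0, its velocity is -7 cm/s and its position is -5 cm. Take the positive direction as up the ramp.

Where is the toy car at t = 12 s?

-629 cm

On each constant-a segment, Δv = aΔt and Δx = v₀Δt + ½aΔt²; chain segment to segment.
0–6 s: v starts -7 cm/s; Δx = -7·6 + ½·-12·6² = -258 cm; v ends -79 cm/s.
6–8 s: v starts -79 cm/s; Δx = -79·2 + ½·10·2² = -138 cm; v ends -59 cm/s.
8–12 s: v starts -59 cm/s; Δx = -59·4 + ½·1·4² = -228 cm; v ends -55 cm/s.
x(12) = -5 + Σ Δx = -629 cm.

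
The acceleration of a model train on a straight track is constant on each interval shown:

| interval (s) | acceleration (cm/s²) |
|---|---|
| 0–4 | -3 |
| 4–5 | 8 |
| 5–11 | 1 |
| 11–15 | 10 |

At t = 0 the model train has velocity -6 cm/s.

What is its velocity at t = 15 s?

Δv equals the area under the a-t graph; then v = v₀ + Δv.
0–4 s: -3 × 4 = -12 cm/s
4–5 s: 8 × 1 = 8 cm/s
5–11 s: 1 × 6 = 6 cm/s
11–15 s: 10 × 4 = 40 cm/s
Δv = 42 cm/s, so v(15) = -6 + (42) = 36 cm/s.

36 cm/s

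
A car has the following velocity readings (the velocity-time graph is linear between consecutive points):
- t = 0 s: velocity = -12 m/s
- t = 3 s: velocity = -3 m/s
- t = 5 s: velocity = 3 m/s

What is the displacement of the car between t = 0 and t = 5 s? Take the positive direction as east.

-22.5 m

Displacement is the signed area under the v-t curve.
0–3 s: ½(-12 + -3)(3) = -22.5 m
3–5 s: ½(-3 + 3)(2) = 0 m
Net displacement = -22.5 m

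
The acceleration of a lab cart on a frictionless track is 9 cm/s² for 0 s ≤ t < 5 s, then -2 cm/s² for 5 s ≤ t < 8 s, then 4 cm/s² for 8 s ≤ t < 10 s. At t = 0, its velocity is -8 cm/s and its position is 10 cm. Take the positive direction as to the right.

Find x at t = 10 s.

On each constant-a segment, Δv = aΔt and Δx = v₀Δt + ½aΔt²; chain segment to segment.
0–5 s: v starts -8 cm/s; Δx = -8·5 + ½·9·5² = 72.5 cm; v ends 37 cm/s.
5–8 s: v starts 37 cm/s; Δx = 37·3 + ½·-2·3² = 102 cm; v ends 31 cm/s.
8–10 s: v starts 31 cm/s; Δx = 31·2 + ½·4·2² = 70 cm; v ends 39 cm/s.
x(10) = 10 + Σ Δx = 254.5 cm.

254.5 cm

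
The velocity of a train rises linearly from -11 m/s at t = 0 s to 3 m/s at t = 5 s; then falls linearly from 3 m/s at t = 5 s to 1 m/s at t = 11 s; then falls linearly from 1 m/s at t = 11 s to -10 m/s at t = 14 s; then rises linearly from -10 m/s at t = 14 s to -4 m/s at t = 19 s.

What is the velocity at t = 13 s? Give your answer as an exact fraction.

-19/3 m/s

On 11–14 s the graph is linear from 1 to -10 m/s: v(13) = 1 + (-10 − 1)·(13 − 11)/(14 − 11) = -19/3 m/s.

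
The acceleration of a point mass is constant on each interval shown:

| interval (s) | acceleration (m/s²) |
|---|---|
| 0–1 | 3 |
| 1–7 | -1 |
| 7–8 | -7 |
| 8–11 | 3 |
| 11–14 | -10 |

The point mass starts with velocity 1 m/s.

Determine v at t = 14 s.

-30 m/s

Δv equals the area under the a-t graph; then v = v₀ + Δv.
0–1 s: 3 × 1 = 3 m/s
1–7 s: -1 × 6 = -6 m/s
7–8 s: -7 × 1 = -7 m/s
8–11 s: 3 × 3 = 9 m/s
11–14 s: -10 × 3 = -30 m/s
Δv = -31 m/s, so v(14) = 1 + (-31) = -30 m/s.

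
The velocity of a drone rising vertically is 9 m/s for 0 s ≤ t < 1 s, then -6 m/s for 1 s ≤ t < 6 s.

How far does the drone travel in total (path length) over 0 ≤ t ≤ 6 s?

39 m

Total distance travelled is ∫|v| dt — sum the magnitudes of each area piece.
0–1 s: |9| × 1 = 9 m
1–6 s: |-6| × 5 = 30 m
Total distance = 39 m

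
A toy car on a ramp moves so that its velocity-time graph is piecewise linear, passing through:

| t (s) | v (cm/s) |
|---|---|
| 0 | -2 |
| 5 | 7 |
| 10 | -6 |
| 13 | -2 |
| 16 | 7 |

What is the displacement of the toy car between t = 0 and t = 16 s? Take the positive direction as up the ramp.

Net displacement equals the area under the velocity-time graph (areas below the axis count negative).
0–5 s: ½(-2 + 7)(5) = 12.5 cm
5–10 s: ½(7 + -6)(5) = 2.5 cm
10–13 s: ½(-6 + -2)(3) = -12 cm
13–16 s: ½(-2 + 7)(3) = 7.5 cm
Net displacement = 10.5 cm

10.5 cm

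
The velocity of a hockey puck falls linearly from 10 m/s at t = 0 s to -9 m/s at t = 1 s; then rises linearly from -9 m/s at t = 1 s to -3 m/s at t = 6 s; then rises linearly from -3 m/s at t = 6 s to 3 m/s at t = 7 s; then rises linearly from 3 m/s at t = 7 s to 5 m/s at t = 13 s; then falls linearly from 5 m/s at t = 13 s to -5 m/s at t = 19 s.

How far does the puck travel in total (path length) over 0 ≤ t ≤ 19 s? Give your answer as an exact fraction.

Total distance travelled is ∫|v| dt — sum the magnitudes of each area piece.
0–1 s: v = 0 at t = 10/19 s; triangle areas 50/19 + 81/38 = 181/38 m
1–6 s: |½(-9 + -3)(5)| = 30 m
6–7 s: v = 0 at t = 6.5 s; triangle areas 0.75 + 0.75 = 1.5 m
7–13 s: |½(3 + 5)(6)| = 24 m
13–19 s: v = 0 at t = 16 s; triangle areas 7.5 + 7.5 = 15 m
Total distance = 1430/19 m

1430/19 m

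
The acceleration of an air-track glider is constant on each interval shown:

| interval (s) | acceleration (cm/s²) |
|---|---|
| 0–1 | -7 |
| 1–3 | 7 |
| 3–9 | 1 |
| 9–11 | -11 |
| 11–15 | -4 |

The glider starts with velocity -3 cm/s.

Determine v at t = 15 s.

-28 cm/s

Δv equals the area under the a-t graph; then v = v₀ + Δv.
0–1 s: -7 × 1 = -7 cm/s
1–3 s: 7 × 2 = 14 cm/s
3–9 s: 1 × 6 = 6 cm/s
9–11 s: -11 × 2 = -22 cm/s
11–15 s: -4 × 4 = -16 cm/s
Δv = -25 cm/s, so v(15) = -3 + (-25) = -28 cm/s.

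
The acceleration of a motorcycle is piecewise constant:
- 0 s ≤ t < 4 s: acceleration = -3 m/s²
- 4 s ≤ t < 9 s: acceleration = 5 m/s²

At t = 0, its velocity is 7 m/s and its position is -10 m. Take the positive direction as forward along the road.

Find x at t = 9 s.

31.5 m

On each constant-a segment, Δv = aΔt and Δx = v₀Δt + ½aΔt²; chain segment to segment.
0–4 s: v starts 7 m/s; Δx = 7·4 + ½·-3·4² = 4 m; v ends -5 m/s.
4–9 s: v starts -5 m/s; Δx = -5·5 + ½·5·5² = 37.5 m; v ends 20 m/s.
x(9) = -10 + Σ Δx = 31.5 m.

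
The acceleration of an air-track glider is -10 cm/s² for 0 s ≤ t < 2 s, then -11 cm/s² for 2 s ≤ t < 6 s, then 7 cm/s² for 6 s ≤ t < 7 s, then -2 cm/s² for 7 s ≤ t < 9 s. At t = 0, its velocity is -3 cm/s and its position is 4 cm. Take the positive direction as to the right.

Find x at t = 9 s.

On each constant-a segment, Δv = aΔt and Δx = v₀Δt + ½aΔt²; chain segment to segment.
0–2 s: v starts -3 cm/s; Δx = -3·2 + ½·-10·2² = -26 cm; v ends -23 cm/s.
2–6 s: v starts -23 cm/s; Δx = -23·4 + ½·-11·4² = -180 cm; v ends -67 cm/s.
6–7 s: v starts -67 cm/s; Δx = -67·1 + ½·7·1² = -63.5 cm; v ends -60 cm/s.
7–9 s: v starts -60 cm/s; Δx = -60·2 + ½·-2·2² = -124 cm; v ends -64 cm/s.
x(9) = 4 + Σ Δx = -389.5 cm.

-389.5 cm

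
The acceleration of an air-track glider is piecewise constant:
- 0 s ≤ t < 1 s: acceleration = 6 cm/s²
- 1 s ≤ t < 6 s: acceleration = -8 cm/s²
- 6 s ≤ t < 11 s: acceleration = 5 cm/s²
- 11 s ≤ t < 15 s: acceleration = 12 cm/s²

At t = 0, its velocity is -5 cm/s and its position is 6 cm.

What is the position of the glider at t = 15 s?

On each constant-a segment, Δv = aΔt and Δx = v₀Δt + ½aΔt²; chain segment to segment.
0–1 s: v starts -5 cm/s; Δx = -5·1 + ½·6·1² = -2 cm; v ends 1 cm/s.
1–6 s: v starts 1 cm/s; Δx = 1·5 + ½·-8·5² = -95 cm; v ends -39 cm/s.
6–11 s: v starts -39 cm/s; Δx = -39·5 + ½·5·5² = -132.5 cm; v ends -14 cm/s.
11–15 s: v starts -14 cm/s; Δx = -14·4 + ½·12·4² = 40 cm; v ends 34 cm/s.
x(15) = 6 + Σ Δx = -183.5 cm.

-183.5 cm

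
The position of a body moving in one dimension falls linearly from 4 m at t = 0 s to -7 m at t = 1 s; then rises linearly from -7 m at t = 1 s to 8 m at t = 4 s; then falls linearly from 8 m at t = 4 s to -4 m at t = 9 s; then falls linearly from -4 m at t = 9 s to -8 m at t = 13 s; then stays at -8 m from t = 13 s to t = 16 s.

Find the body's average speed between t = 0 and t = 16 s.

2.625 m/s

Average speed = (total path length)/(elapsed time); on a piecewise-linear x-t graph the path length is Σ|Δx|.
0–1 s: |Δx| = |-7 − 4| = 11 m
1–4 s: |Δx| = |8 − -7| = 15 m
4–9 s: |Δx| = |-4 − 8| = 12 m
9–13 s: |Δx| = |-8 − -4| = 4 m
13–16 s: |Δx| = |-8 − -8| = 0 m
Total path = 42 m; average speed = 42/16 = 2.625 m/s.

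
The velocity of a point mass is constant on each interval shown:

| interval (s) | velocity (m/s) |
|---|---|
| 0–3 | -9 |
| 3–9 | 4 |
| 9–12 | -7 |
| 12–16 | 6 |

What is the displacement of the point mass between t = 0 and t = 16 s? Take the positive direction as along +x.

0 m

Net displacement equals the area under the velocity-time graph (areas below the axis count negative).
0–3 s: -9 × 3 = -27 m
3–9 s: 4 × 6 = 24 m
9–12 s: -7 × 3 = -21 m
12–16 s: 6 × 4 = 24 m
Net displacement = 0 m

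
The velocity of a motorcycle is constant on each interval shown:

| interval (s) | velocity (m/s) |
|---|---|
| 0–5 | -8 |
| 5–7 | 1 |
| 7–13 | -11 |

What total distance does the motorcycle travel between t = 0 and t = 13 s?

Total distance travelled is ∫|v| dt — sum the magnitudes of each area piece.
0–5 s: |-8| × 5 = 40 m
5–7 s: |1| × 2 = 2 m
7–13 s: |-11| × 6 = 66 m
Total distance = 108 m

108 m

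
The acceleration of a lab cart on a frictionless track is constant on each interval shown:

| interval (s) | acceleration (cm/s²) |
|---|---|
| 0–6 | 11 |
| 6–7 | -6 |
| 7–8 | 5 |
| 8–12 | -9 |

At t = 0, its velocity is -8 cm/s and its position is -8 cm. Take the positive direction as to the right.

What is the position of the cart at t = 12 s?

407.5 cm

On each constant-a segment, Δv = aΔt and Δx = v₀Δt + ½aΔt²; chain segment to segment.
0–6 s: v starts -8 cm/s; Δx = -8·6 + ½·11·6² = 150 cm; v ends 58 cm/s.
6–7 s: v starts 58 cm/s; Δx = 58·1 + ½·-6·1² = 55 cm; v ends 52 cm/s.
7–8 s: v starts 52 cm/s; Δx = 52·1 + ½·5·1² = 54.5 cm; v ends 57 cm/s.
8–12 s: v starts 57 cm/s; Δx = 57·4 + ½·-9·4² = 156 cm; v ends 21 cm/s.
x(12) = -8 + Σ Δx = 407.5 cm.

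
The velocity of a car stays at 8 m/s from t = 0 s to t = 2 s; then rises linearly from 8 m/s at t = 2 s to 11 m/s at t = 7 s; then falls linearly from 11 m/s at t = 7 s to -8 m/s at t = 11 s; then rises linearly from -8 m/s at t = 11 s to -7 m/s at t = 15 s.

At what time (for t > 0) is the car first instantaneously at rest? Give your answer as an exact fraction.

t = 177/19 s

v changes sign on 7–11 s (from 11 to -8); the graph is linear there, so v = 0 at t = 7 + (-11)·(11 − 7)/(-8 − 11) = 177/19 s.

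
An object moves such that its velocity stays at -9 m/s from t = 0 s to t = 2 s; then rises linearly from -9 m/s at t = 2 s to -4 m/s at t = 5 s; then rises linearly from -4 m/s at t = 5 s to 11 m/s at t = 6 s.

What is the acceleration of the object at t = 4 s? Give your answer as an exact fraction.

5/3 m/s²

Acceleration is the slope of the v-t graph on 2–5 s: (-4 − -9)/(5 − 2) = 5/3 m/s².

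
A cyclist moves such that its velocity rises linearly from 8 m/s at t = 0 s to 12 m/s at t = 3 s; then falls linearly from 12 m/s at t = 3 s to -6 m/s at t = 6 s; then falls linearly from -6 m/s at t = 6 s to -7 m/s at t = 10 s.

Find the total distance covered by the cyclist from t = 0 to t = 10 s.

71 m

Distance (not displacement) is the total path length: add the absolute areas under v-t.
0–3 s: |½(8 + 12)(3)| = 30 m
3–6 s: v = 0 at t = 5 s; triangle areas 12 + 3 = 15 m
6–10 s: |½(-6 + -7)(4)| = 26 m
Total distance = 71 m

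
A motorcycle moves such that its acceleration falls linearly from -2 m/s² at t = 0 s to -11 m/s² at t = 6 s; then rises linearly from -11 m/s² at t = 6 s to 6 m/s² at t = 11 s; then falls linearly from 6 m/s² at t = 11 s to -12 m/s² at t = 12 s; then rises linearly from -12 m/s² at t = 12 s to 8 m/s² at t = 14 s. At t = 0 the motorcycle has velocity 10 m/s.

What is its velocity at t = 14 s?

Δv equals the area under the a-t graph; then v = v₀ + Δv.
0–6 s: ½(-2 + -11)(6) = -39 m/s
6–11 s: ½(-11 + 6)(5) = -12.5 m/s
11–12 s: ½(6 + -12)(1) = -3 m/s
12–14 s: ½(-12 + 8)(2) = -4 m/s
Δv = -58.5 m/s, so v(14) = 10 + (-58.5) = -48.5 m/s.

-48.5 m/s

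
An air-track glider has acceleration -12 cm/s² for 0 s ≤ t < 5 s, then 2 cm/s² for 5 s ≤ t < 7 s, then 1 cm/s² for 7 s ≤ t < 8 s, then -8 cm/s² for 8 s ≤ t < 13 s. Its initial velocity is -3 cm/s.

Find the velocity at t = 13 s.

-98 cm/s

Δv equals the area under the a-t graph; then v = v₀ + Δv.
0–5 s: -12 × 5 = -60 cm/s
5–7 s: 2 × 2 = 4 cm/s
7–8 s: 1 × 1 = 1 cm/s
8–13 s: -8 × 5 = -40 cm/s
Δv = -95 cm/s, so v(13) = -3 + (-95) = -98 cm/s.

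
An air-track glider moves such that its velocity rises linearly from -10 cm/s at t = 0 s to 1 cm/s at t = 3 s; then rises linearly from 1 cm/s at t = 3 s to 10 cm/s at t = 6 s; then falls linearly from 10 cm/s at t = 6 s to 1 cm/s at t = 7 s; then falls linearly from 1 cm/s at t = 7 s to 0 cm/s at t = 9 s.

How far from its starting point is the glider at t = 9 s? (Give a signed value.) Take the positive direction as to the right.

Net displacement equals the area under the velocity-time graph (areas below the axis count negative).
0–3 s: ½(-10 + 1)(3) = -13.5 cm
3–6 s: ½(1 + 10)(3) = 16.5 cm
6–7 s: ½(10 + 1)(1) = 5.5 cm
7–9 s: ½(1 + 0)(2) = 1 cm
Net displacement = 9.5 cm

9.5 cm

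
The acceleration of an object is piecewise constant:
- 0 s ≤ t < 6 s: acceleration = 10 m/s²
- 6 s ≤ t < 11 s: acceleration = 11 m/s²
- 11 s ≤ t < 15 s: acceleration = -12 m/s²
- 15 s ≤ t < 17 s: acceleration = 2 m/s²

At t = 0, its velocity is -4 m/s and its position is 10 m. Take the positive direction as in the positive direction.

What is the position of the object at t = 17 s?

On each constant-a segment, Δv = aΔt and Δx = v₀Δt + ½aΔt²; chain segment to segment.
0–6 s: v starts -4 m/s; Δx = -4·6 + ½·10·6² = 156 m; v ends 56 m/s.
6–11 s: v starts 56 m/s; Δx = 56·5 + ½·11·5² = 417.5 m; v ends 111 m/s.
11–15 s: v starts 111 m/s; Δx = 111·4 + ½·-12·4² = 348 m; v ends 63 m/s.
15–17 s: v starts 63 m/s; Δx = 63·2 + ½·2·2² = 130 m; v ends 67 m/s.
x(17) = 10 + Σ Δx = 1061.5 m.

1061.5 m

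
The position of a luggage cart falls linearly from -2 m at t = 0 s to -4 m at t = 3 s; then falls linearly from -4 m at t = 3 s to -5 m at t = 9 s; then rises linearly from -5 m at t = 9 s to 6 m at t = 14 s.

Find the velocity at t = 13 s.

2.2 m/s

Velocity is the slope of the x-t graph on 9–14 s: (6 − -5)/(14 − 9) = 2.2 m/s.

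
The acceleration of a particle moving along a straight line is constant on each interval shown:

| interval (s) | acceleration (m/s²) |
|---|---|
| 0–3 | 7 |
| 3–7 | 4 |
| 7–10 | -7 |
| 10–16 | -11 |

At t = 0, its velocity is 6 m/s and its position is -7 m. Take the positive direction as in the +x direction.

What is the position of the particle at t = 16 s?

On each constant-a segment, Δv = aΔt and Δx = v₀Δt + ½aΔt²; chain segment to segment.
0–3 s: v starts 6 m/s; Δx = 6·3 + ½·7·3² = 49.5 m; v ends 27 m/s.
3–7 s: v starts 27 m/s; Δx = 27·4 + ½·4·4² = 140 m; v ends 43 m/s.
7–10 s: v starts 43 m/s; Δx = 43·3 + ½·-7·3² = 97.5 m; v ends 22 m/s.
10–16 s: v starts 22 m/s; Δx = 22·6 + ½·-11·6² = -66 m; v ends -44 m/s.
x(16) = -7 + Σ Δx = 214 m.

214 m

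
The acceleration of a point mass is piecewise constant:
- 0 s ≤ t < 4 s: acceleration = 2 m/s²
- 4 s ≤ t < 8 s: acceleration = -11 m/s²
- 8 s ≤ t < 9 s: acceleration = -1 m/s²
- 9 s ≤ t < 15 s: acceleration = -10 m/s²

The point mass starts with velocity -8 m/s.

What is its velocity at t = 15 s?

Δv equals the area under the a-t graph; then v = v₀ + Δv.
0–4 s: 2 × 4 = 8 m/s
4–8 s: -11 × 4 = -44 m/s
8–9 s: -1 × 1 = -1 m/s
9–15 s: -10 × 6 = -60 m/s
Δv = -97 m/s, so v(15) = -8 + (-97) = -105 m/s.

-105 m/s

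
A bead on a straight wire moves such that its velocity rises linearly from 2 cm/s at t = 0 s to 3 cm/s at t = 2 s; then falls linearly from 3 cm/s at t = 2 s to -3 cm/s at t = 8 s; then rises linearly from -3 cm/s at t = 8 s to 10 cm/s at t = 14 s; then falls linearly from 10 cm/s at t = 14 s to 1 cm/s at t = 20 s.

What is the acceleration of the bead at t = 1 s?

Acceleration is the slope of the v-t graph on 0–2 s: (3 − 2)/(2 − 0) = 0.5 cm/s².

0.5 cm/s²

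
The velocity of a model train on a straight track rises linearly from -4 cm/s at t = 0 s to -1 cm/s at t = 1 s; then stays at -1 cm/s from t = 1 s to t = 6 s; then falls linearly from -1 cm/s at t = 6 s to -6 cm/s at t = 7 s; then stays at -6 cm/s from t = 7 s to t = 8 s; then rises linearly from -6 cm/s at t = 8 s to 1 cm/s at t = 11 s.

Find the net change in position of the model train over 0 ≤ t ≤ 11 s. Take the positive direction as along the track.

Displacement is the signed area under the v-t curve.
0–1 s: ½(-4 + -1)(1) = -2.5 cm
1–6 s: -1 × 5 = -5 cm
6–7 s: ½(-1 + -6)(1) = -3.5 cm
7–8 s: -6 × 1 = -6 cm
8–11 s: ½(-6 + 1)(3) = -7.5 cm
Net displacement = -24.5 cm

-24.5 cm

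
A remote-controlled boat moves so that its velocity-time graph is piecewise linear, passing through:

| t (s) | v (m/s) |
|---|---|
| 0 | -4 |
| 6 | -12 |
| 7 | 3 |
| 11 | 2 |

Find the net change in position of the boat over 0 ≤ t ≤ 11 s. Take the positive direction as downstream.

Displacement is the signed area under the v-t curve.
0–6 s: ½(-4 + -12)(6) = -48 m
6–7 s: ½(-12 + 3)(1) = -4.5 m
7–11 s: ½(3 + 2)(4) = 10 m
Net displacement = -42.5 m

-42.5 m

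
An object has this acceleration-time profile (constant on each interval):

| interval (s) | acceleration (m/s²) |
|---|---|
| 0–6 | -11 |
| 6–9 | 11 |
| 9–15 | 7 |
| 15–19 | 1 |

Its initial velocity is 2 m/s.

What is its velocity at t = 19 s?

15 m/s

Δv equals the area under the a-t graph; then v = v₀ + Δv.
0–6 s: -11 × 6 = -66 m/s
6–9 s: 11 × 3 = 33 m/s
9–15 s: 7 × 6 = 42 m/s
15–19 s: 1 × 4 = 4 m/s
Δv = 13 m/s, so v(19) = 2 + (13) = 15 m/s.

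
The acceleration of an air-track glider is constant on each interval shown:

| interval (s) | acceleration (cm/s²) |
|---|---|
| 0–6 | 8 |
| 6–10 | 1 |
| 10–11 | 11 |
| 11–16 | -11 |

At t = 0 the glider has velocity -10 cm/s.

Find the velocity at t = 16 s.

-2 cm/s

Δv equals the area under the a-t graph; then v = v₀ + Δv.
0–6 s: 8 × 6 = 48 cm/s
6–10 s: 1 × 4 = 4 cm/s
10–11 s: 11 × 1 = 11 cm/s
11–16 s: -11 × 5 = -55 cm/s
Δv = 8 cm/s, so v(16) = -10 + (8) = -2 cm/s.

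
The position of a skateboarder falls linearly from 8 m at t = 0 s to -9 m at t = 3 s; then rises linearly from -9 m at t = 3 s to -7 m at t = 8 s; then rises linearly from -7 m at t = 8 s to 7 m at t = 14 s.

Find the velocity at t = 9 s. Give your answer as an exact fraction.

Velocity is the slope of the x-t graph on 8–14 s: (7 − -7)/(14 − 8) = 7/3 m/s.

7/3 m/s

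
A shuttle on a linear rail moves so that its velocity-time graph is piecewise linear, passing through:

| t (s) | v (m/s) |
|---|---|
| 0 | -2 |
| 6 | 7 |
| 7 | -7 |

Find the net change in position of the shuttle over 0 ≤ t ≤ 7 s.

15 m

Displacement is the signed area under the v-t curve.
0–6 s: ½(-2 + 7)(6) = 15 m
6–7 s: ½(7 + -7)(1) = 0 m
Net displacement = 15 m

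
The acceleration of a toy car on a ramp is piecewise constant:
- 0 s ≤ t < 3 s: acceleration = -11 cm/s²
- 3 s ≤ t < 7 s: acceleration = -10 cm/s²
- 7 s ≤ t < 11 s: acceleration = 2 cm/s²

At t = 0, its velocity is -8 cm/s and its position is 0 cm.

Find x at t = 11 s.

On each constant-a segment, Δv = aΔt and Δx = v₀Δt + ½aΔt²; chain segment to segment.
0–3 s: v starts -8 cm/s; Δx = -8·3 + ½·-11·3² = -73.5 cm; v ends -41 cm/s.
3–7 s: v starts -41 cm/s; Δx = -41·4 + ½·-10·4² = -244 cm; v ends -81 cm/s.
7–11 s: v starts -81 cm/s; Δx = -81·4 + ½·2·4² = -308 cm; v ends -73 cm/s.
x(11) = 0 + Σ Δx = -625.5 cm.

-625.5 cm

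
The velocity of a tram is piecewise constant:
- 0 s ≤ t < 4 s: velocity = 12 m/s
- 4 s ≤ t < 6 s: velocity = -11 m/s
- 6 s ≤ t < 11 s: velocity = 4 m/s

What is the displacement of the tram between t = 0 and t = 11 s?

46 m

Displacement is the signed area under the v-t curve.
0–4 s: 12 × 4 = 48 m
4–6 s: -11 × 2 = -22 m
6–11 s: 4 × 5 = 20 m
Net displacement = 46 m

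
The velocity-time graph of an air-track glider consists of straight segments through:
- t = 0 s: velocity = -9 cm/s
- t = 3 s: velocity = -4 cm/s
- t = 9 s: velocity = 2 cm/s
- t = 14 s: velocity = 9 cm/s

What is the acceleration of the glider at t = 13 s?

1.4 cm/s²

Acceleration is the slope of the v-t graph on 9–14 s: (9 − 2)/(14 − 9) = 1.4 cm/s².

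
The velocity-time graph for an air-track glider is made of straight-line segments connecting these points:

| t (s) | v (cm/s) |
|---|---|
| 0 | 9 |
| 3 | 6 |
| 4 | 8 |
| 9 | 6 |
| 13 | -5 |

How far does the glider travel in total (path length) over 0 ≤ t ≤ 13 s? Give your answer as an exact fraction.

Distance (not displacement) is the total path length: add the absolute areas under v-t.
0–3 s: |½(9 + 6)(3)| = 22.5 cm
3–4 s: |½(6 + 8)(1)| = 7 cm
4–9 s: |½(8 + 6)(5)| = 35 cm
9–13 s: v = 0 at t = 123/11 s; triangle areas 72/11 + 50/11 = 122/11 cm
Total distance = 1663/22 cm

1663/22 cm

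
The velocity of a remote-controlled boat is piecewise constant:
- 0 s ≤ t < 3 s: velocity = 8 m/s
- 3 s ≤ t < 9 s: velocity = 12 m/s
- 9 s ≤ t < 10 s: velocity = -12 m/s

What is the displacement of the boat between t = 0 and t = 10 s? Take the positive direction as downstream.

Net displacement equals the area under the velocity-time graph (areas below the axis count negative).
0–3 s: 8 × 3 = 24 m
3–9 s: 12 × 6 = 72 m
9–10 s: -12 × 1 = -12 m
Net displacement = 84 m

84 m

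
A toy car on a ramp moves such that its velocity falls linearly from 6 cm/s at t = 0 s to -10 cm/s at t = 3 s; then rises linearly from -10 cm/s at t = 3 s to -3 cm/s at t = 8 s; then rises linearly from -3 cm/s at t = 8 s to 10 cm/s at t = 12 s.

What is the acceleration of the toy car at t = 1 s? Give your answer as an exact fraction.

Acceleration is the slope of the v-t graph on 0–3 s: (-10 − 6)/(3 − 0) = -16/3 cm/s².

-16/3 cm/s²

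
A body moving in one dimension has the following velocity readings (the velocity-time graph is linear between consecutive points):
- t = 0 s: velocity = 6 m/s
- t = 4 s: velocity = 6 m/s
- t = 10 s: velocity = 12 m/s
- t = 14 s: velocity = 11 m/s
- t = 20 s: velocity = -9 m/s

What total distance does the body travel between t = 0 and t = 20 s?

154.3 m

Distance (not displacement) is the total path length: add the absolute areas under v-t.
0–4 s: |6| × 4 = 24 m
4–10 s: |½(6 + 12)(6)| = 54 m
10–14 s: |½(12 + 11)(4)| = 46 m
14–20 s: v = 0 at t = 17.3 s; triangle areas 18.15 + 12.15 = 30.3 m
Total distance = 154.3 m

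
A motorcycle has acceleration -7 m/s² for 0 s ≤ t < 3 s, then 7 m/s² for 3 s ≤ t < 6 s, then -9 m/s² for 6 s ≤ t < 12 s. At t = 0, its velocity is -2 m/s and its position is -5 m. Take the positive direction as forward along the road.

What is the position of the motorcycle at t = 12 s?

-254 m

On each constant-a segment, Δv = aΔt and Δx = v₀Δt + ½aΔt²; chain segment to segment.
0–3 s: v starts -2 m/s; Δx = -2·3 + ½·-7·3² = -37.5 m; v ends -23 m/s.
3–6 s: v starts -23 m/s; Δx = -23·3 + ½·7·3² = -37.5 m; v ends -2 m/s.
6–12 s: v starts -2 m/s; Δx = -2·6 + ½·-9·6² = -174 m; v ends -56 m/s.
x(12) = -5 + Σ Δx = -254 m.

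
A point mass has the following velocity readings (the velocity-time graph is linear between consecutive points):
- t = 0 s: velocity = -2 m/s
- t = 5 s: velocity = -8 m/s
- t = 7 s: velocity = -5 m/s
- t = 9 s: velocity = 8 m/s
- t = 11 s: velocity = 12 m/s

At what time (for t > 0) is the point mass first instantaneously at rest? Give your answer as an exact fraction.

v changes sign on 7–9 s (from -5 to 8); the graph is linear there, so v = 0 at t = 7 + (5)·(9 − 7)/(8 − -5) = 101/13 s.

t = 101/13 s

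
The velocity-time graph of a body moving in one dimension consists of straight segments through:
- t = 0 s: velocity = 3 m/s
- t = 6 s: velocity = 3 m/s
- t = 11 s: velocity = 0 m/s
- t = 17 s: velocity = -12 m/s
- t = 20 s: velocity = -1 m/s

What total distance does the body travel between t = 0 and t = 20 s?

Distance (not displacement) is the total path length: add the absolute areas under v-t.
0–6 s: |3| × 6 = 18 m
6–11 s: |½(3 + 0)(5)| = 7.5 m
11–17 s: |½(0 + -12)(6)| = 36 m
17–20 s: |½(-12 + -1)(3)| = 19.5 m
Total distance = 81 m

81 m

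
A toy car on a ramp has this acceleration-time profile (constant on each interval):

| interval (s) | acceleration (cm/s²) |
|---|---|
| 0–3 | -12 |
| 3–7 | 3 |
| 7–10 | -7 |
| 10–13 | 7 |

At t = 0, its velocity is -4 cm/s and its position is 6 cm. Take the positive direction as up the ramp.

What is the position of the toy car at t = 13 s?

-427 cm

On each constant-a segment, Δv = aΔt and Δx = v₀Δt + ½aΔt²; chain segment to segment.
0–3 s: v starts -4 cm/s; Δx = -4·3 + ½·-12·3² = -66 cm; v ends -40 cm/s.
3–7 s: v starts -40 cm/s; Δx = -40·4 + ½·3·4² = -136 cm; v ends -28 cm/s.
7–10 s: v starts -28 cm/s; Δx = -28·3 + ½·-7·3² = -115.5 cm; v ends -49 cm/s.
10–13 s: v starts -49 cm/s; Δx = -49·3 + ½·7·3² = -115.5 cm; v ends -28 cm/s.
x(13) = 6 + Σ Δx = -427 cm.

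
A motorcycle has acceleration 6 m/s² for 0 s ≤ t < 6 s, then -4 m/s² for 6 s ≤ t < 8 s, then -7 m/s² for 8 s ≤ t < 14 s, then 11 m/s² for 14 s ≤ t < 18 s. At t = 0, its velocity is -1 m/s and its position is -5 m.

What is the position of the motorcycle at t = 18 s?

On each constant-a segment, Δv = aΔt and Δx = v₀Δt + ½aΔt²; chain segment to segment.
0–6 s: v starts -1 m/s; Δx = -1·6 + ½·6·6² = 102 m; v ends 35 m/s.
6–8 s: v starts 35 m/s; Δx = 35·2 + ½·-4·2² = 62 m; v ends 27 m/s.
8–14 s: v starts 27 m/s; Δx = 27·6 + ½·-7·6² = 36 m; v ends -15 m/s.
14–18 s: v starts -15 m/s; Δx = -15·4 + ½·11·4² = 28 m; v ends 29 m/s.
x(18) = -5 + Σ Δx = 223 m.

223 m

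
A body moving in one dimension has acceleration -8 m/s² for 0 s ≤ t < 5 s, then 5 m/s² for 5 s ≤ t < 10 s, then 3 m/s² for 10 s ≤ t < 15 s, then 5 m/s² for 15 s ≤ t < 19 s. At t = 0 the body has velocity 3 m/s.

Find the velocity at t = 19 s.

23 m/s

Δv equals the area under the a-t graph; then v = v₀ + Δv.
0–5 s: -8 × 5 = -40 m/s
5–10 s: 5 × 5 = 25 m/s
10–15 s: 3 × 5 = 15 m/s
15–19 s: 5 × 4 = 20 m/s
Δv = 20 m/s, so v(19) = 3 + (20) = 23 m/s.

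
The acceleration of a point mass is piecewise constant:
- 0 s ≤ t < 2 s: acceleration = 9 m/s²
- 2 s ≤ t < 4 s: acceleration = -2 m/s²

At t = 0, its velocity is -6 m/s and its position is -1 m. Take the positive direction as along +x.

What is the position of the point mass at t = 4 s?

On each constant-a segment, Δv = aΔt and Δx = v₀Δt + ½aΔt²; chain segment to segment.
0–2 s: v starts -6 m/s; Δx = -6·2 + ½·9·2² = 6 m; v ends 12 m/s.
2–4 s: v starts 12 m/s; Δx = 12·2 + ½·-2·2² = 20 m; v ends 8 m/s.
x(4) = -1 + Σ Δx = 25 m.

25 m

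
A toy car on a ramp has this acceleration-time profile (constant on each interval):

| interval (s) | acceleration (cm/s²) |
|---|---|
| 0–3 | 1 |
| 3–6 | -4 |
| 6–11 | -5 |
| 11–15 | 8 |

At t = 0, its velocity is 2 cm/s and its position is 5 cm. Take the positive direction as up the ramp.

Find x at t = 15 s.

-149 cm

On each constant-a segment, Δv = aΔt and Δx = v₀Δt + ½aΔt²; chain segment to segment.
0–3 s: v starts 2 cm/s; Δx = 2·3 + ½·1·3² = 10.5 cm; v ends 5 cm/s.
3–6 s: v starts 5 cm/s; Δx = 5·3 + ½·-4·3² = -3 cm; v ends -7 cm/s.
6–11 s: v starts -7 cm/s; Δx = -7·5 + ½·-5·5² = -97.5 cm; v ends -32 cm/s.
11–15 s: v starts -32 cm/s; Δx = -32·4 + ½·8·4² = -64 cm; v ends 0 cm/s.
x(15) = 5 + Σ Δx = -149 cm.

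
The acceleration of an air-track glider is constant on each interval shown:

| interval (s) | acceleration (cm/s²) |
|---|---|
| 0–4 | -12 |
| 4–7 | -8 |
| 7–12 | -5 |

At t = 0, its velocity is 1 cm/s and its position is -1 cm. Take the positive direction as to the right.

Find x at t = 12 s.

-687.5 cm

On each constant-a segment, Δv = aΔt and Δx = v₀Δt + ½aΔt²; chain segment to segment.
0–4 s: v starts 1 cm/s; Δx = 1·4 + ½·-12·4² = -92 cm; v ends -47 cm/s.
4–7 s: v starts -47 cm/s; Δx = -47·3 + ½·-8·3² = -177 cm; v ends -71 cm/s.
7–12 s: v starts -71 cm/s; Δx = -71·5 + ½·-5·5² = -417.5 cm; v ends -96 cm/s.
x(12) = -1 + Σ Δx = -687.5 cm.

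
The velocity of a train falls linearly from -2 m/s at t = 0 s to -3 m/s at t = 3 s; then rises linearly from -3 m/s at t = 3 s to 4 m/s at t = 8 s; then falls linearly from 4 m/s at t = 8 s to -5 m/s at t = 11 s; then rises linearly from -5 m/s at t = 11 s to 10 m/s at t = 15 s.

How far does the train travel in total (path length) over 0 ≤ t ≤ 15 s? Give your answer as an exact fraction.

Distance (not displacement) is the total path length: add the absolute areas under v-t.
0–3 s: |½(-2 + -3)(3)| = 7.5 m
3–8 s: v = 0 at t = 36/7 s; triangle areas 45/14 + 40/7 = 125/14 m
8–11 s: v = 0 at t = 28/3 s; triangle areas 8/3 + 25/6 = 41/6 m
11–15 s: v = 0 at t = 37/3 s; triangle areas 10/3 + 40/3 = 50/3 m
Total distance = 559/14 m

559/14 m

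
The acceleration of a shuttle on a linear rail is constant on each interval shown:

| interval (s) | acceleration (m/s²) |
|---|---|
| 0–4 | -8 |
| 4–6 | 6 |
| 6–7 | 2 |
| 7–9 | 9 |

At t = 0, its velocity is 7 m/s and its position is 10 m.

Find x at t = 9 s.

On each constant-a segment, Δv = aΔt and Δx = v₀Δt + ½aΔt²; chain segment to segment.
0–4 s: v starts 7 m/s; Δx = 7·4 + ½·-8·4² = -36 m; v ends -25 m/s.
4–6 s: v starts -25 m/s; Δx = -25·2 + ½·6·2² = -38 m; v ends -13 m/s.
6–7 s: v starts -13 m/s; Δx = -13·1 + ½·2·1² = -12 m; v ends -11 m/s.
7–9 s: v starts -11 m/s; Δx = -11·2 + ½·9·2² = -4 m; v ends 7 m/s.
x(9) = 10 + Σ Δx = -80 m.

-80 m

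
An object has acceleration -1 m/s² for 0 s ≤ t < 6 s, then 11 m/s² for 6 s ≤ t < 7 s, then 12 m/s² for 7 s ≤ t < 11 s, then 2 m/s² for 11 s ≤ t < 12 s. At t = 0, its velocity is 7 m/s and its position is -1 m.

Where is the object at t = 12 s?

234.5 m

On each constant-a segment, Δv = aΔt and Δx = v₀Δt + ½aΔt²; chain segment to segment.
0–6 s: v starts 7 m/s; Δx = 7·6 + ½·-1·6² = 24 m; v ends 1 m/s.
6–7 s: v starts 1 m/s; Δx = 1·1 + ½·11·1² = 6.5 m; v ends 12 m/s.
7–11 s: v starts 12 m/s; Δx = 12·4 + ½·12·4² = 144 m; v ends 60 m/s.
11–12 s: v starts 60 m/s; Δx = 60·1 + ½·2·1² = 61 m; v ends 62 m/s.
x(12) = -1 + Σ Δx = 234.5 m.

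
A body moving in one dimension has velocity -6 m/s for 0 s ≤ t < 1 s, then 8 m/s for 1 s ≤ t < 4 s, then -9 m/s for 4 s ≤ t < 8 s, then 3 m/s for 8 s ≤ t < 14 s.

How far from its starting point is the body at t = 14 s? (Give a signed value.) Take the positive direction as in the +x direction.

Net displacement equals the area under the velocity-time graph (areas below the axis count negative).
0–1 s: -6 × 1 = -6 m
1–4 s: 8 × 3 = 24 m
4–8 s: -9 × 4 = -36 m
8–14 s: 3 × 6 = 18 m
Net displacement = 0 m

0 m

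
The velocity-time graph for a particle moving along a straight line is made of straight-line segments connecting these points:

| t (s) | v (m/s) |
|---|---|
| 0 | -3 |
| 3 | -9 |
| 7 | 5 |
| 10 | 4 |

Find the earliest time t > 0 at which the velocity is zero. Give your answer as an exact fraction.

t = 39/7 s

v changes sign on 3–7 s (from -9 to 5); the graph is linear there, so v = 0 at t = 3 + (9)·(7 − 3)/(5 − -9) = 39/7 s.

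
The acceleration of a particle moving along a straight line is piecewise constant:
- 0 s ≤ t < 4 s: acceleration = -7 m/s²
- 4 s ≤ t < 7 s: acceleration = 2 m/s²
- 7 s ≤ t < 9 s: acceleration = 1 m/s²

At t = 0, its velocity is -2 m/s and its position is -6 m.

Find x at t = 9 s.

-197 m

On each constant-a segment, Δv = aΔt and Δx = v₀Δt + ½aΔt²; chain segment to segment.
0–4 s: v starts -2 m/s; Δx = -2·4 + ½·-7·4² = -64 m; v ends -30 m/s.
4–7 s: v starts -30 m/s; Δx = -30·3 + ½·2·3² = -81 m; v ends -24 m/s.
7–9 s: v starts -24 m/s; Δx = -24·2 + ½·1·2² = -46 m; v ends -22 m/s.
x(9) = -6 + Σ Δx = -197 m.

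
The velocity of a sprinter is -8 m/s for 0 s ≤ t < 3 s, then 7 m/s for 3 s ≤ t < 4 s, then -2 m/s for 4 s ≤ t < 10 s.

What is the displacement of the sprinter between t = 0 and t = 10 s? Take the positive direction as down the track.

-29 m

Net displacement equals the area under the velocity-time graph (areas below the axis count negative).
0–3 s: -8 × 3 = -24 m
3–4 s: 7 × 1 = 7 m
4–10 s: -2 × 6 = -12 m
Net displacement = -29 m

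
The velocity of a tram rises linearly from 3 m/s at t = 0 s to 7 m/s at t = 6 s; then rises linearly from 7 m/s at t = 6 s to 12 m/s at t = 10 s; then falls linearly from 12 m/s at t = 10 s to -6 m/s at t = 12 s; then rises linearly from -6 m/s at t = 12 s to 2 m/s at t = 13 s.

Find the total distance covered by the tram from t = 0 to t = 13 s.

80.5 m

Distance (not displacement) is the total path length: add the absolute areas under v-t.
0–6 s: |½(3 + 7)(6)| = 30 m
6–10 s: |½(7 + 12)(4)| = 38 m
10–12 s: v = 0 at t = 34/3 s; triangle areas 8 + 2 = 10 m
12–13 s: v = 0 at t = 12.75 s; triangle areas 2.25 + 0.25 = 2.5 m
Total distance = 80.5 m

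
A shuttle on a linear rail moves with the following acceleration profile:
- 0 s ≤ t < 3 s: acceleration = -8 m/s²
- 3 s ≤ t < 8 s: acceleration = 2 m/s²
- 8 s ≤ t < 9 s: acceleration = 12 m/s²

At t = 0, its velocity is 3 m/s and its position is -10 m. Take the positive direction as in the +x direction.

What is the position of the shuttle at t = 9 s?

On each constant-a segment, Δv = aΔt and Δx = v₀Δt + ½aΔt²; chain segment to segment.
0–3 s: v starts 3 m/s; Δx = 3·3 + ½·-8·3² = -27 m; v ends -21 m/s.
3–8 s: v starts -21 m/s; Δx = -21·5 + ½·2·5² = -80 m; v ends -11 m/s.
8–9 s: v starts -11 m/s; Δx = -11·1 + ½·12·1² = -5 m; v ends 1 m/s.
x(9) = -10 + Σ Δx = -122 m.

-122 m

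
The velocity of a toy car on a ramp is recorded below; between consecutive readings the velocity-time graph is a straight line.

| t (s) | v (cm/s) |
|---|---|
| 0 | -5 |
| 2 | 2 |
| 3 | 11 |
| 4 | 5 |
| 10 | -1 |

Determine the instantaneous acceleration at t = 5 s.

-1 cm/s²

Acceleration is the slope of the v-t graph on 4–10 s: (-1 − 5)/(10 − 4) = -1 cm/s².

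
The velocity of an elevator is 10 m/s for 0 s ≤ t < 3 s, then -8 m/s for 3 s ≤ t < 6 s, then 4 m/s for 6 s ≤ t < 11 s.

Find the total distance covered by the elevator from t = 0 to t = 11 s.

74 m

Distance (not displacement) is the total path length: add the absolute areas under v-t.
0–3 s: |10| × 3 = 30 m
3–6 s: |-8| × 3 = 24 m
6–11 s: |4| × 5 = 20 m
Total distance = 74 m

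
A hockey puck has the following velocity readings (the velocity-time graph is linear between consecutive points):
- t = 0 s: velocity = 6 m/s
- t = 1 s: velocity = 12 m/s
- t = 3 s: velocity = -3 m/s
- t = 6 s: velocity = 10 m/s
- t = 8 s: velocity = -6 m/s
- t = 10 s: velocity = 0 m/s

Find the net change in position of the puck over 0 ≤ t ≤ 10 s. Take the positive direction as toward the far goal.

Net displacement equals the area under the velocity-time graph (areas below the axis count negative).
0–1 s: ½(6 + 12)(1) = 9 m
1–3 s: ½(12 + -3)(2) = 9 m
3–6 s: ½(-3 + 10)(3) = 10.5 m
6–8 s: ½(10 + -6)(2) = 4 m
8–10 s: ½(-6 + 0)(2) = -6 m
Net displacement = 26.5 m

26.5 m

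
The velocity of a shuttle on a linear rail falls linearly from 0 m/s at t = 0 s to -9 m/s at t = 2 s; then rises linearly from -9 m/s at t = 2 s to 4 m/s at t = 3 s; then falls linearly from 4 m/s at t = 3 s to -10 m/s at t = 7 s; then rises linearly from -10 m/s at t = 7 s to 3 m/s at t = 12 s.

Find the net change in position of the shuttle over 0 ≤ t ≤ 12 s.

Net displacement equals the area under the velocity-time graph (areas below the axis count negative).
0–2 s: ½(0 + -9)(2) = -9 m
2–3 s: ½(-9 + 4)(1) = -2.5 m
3–7 s: ½(4 + -10)(4) = -12 m
7–12 s: ½(-10 + 3)(5) = -17.5 m
Net displacement = -41 m

-41 m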